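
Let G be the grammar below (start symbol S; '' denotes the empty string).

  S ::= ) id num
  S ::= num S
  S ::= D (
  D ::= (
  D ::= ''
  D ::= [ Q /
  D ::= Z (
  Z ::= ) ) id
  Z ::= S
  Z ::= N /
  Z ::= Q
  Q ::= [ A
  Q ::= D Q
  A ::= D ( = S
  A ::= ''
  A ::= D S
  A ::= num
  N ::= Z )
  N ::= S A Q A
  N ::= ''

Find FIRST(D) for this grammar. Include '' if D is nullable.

D ::= ( contributes {(}.
D ::= '' contributes ''.
D ::= [ Q / contributes {[}.
From D ::= Z (: add FIRST(Z) = { (, ), /, [, num }.
Union: FIRST(D) = { (, ), /, [, num, '' }.

{ (, ), /, [, num, '' }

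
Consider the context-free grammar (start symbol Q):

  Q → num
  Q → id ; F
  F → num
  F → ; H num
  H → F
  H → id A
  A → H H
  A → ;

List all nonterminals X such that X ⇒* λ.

{ } (none)

No nonterminal has an empty production or an RHS whose symbols are all nullable.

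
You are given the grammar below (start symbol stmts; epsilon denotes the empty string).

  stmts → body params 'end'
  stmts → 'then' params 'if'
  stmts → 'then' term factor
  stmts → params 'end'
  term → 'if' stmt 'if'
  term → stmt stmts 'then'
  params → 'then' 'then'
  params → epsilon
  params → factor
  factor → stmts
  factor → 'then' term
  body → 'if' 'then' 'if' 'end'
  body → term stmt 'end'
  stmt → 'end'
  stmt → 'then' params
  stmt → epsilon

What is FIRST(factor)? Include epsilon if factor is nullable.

{ 'end', 'if', 'then' }

From factor → stmts: add FIRST(stmts) = { 'end', 'if', 'then' }.
factor → 'then' term contributes {'then'}.
Union: FIRST(factor) = { 'end', 'if', 'then' }.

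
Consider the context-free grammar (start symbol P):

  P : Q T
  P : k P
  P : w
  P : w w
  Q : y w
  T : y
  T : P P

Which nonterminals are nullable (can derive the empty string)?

{ } (none)

No nonterminal has an empty production or an RHS whose symbols are all nullable.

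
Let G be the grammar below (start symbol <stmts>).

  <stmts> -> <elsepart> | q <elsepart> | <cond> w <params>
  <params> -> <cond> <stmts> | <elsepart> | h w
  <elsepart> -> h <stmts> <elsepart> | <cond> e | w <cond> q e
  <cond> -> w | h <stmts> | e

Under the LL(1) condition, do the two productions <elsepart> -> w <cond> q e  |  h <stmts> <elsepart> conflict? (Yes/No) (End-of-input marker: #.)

FIRST(w <cond> q e) = { w } and FIRST(h <stmts> <elsepart>) = { h }.
The FIRST sets are disjoint and neither alternative is nullable — no conflict.

No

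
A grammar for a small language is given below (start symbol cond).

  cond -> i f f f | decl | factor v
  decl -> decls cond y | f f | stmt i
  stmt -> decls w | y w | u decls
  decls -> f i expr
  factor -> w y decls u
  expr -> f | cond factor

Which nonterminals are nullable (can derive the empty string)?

{ } (none)

No nonterminal has an empty production or an RHS whose symbols are all nullable.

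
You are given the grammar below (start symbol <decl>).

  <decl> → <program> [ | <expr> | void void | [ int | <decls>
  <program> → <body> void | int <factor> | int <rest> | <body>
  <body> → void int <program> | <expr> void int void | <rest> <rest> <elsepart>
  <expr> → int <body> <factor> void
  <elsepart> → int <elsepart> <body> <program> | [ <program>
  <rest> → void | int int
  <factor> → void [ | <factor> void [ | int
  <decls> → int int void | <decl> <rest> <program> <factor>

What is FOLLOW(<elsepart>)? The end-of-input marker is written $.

In <body> → <rest> <rest> <elsepart>: <elsepart> is at the end, add FOLLOW(<body>) = { [, int, void }.
In <elsepart> → int <elsepart> <body> <program>: add FIRST(<body> <program>) = { int, void }.
Union: FOLLOW(<elsepart>) = { [, int, void }.

{ [, int, void }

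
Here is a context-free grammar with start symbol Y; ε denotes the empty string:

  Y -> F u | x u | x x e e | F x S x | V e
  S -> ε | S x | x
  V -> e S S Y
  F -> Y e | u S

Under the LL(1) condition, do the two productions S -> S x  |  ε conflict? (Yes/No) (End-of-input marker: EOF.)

Yes

FIRST(S x) = { x } and FIRST(ε) = { ε }.
The second alternative is nullable and FOLLOW(S) = { e, u, x } shares x with FIRST of the first — conflict.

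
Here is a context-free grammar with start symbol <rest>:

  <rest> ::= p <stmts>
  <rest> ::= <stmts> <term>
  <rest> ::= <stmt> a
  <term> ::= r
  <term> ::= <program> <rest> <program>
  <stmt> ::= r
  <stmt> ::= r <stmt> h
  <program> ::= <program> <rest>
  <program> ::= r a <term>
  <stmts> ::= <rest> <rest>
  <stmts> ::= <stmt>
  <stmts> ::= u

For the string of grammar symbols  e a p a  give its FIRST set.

{ e }

e is a terminal; add {e} and stop.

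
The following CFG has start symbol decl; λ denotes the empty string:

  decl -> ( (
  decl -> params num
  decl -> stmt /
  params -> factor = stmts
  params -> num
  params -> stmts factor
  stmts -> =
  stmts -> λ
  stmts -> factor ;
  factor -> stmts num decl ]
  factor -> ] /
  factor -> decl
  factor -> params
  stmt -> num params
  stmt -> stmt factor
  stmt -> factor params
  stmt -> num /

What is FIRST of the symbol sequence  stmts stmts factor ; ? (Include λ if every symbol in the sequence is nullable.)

Add FIRST(stmts)\{λ} = { (, =, ], num }; stmts is nullable, continue.
Add FIRST(stmts)\{λ} = { (, =, ], num }; stmts is nullable, continue.
Add FIRST(factor) = { (, =, ], num }; factor is not nullable, stop.

{ (, =, ], num }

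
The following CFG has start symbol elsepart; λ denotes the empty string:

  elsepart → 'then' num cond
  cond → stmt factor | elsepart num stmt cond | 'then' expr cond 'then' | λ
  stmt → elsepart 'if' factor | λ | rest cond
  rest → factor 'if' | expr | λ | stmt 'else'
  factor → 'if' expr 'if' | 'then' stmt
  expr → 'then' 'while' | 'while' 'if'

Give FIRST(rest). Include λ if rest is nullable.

From rest → factor 'if': add FIRST(factor) = { 'if', 'then' }.
From rest → expr: add FIRST(expr) = { 'then', 'while' }.
rest → λ contributes λ.
From rest → stmt 'else': stmt nullable, take FIRST(stmt) ∪ {'else'} = { 'else', 'if', 'then', 'while' }.
Union: FIRST(rest) = { 'else', 'if', 'then', 'while', λ }.

{ 'else', 'if', 'then', 'while', λ }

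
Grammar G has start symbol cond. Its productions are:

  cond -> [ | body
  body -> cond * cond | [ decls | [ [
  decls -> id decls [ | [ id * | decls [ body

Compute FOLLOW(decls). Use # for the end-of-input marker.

In body -> [ decls: decls is at the end, add FOLLOW(body) = { #, *, [ }.
In decls -> id decls [: add FIRST([) = { [ }.
In decls -> decls [ body: add FIRST([ body) = { [ }.
Union: FOLLOW(decls) = { #, *, [ }.

{ #, *, [ }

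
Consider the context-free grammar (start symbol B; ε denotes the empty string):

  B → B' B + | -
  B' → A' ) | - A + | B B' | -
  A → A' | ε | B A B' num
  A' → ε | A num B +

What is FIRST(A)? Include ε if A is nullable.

{ ), -, num, ε }

From A → A': add FIRST(A') = { ), -, num, ε } (including ε since A' is nullable).
A → ε contributes ε.
From A → B A B' num: add FIRST(B) = { ), -, num }.
Union: FIRST(A) = { ), -, num, ε }.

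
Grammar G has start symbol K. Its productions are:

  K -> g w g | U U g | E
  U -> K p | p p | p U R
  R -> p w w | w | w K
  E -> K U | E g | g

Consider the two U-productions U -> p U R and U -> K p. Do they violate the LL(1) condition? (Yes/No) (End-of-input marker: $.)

Yes

FIRST(p U R) = { p } and FIRST(K p) = { g, p }.
Both contain p, so the two alternatives are not disjoint — LL(1) conflict.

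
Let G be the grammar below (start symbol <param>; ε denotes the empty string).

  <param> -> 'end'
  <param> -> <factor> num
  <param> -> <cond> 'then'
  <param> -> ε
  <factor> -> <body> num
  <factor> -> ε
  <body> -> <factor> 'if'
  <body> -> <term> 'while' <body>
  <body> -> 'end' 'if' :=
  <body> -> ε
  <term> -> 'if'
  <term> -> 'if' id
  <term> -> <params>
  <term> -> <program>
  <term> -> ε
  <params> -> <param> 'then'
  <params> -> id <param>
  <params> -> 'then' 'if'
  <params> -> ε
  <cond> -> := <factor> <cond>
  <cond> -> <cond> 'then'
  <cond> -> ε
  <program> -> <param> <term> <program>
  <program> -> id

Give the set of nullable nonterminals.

Directly nullable (have an ε-production): <param>, <factor>, <body>, <term>, <params>, <cond>.
No other nonterminal has a production whose RHS symbols are all nullable.

{ <body>, <cond>, <factor>, <param>, <params>, <term> }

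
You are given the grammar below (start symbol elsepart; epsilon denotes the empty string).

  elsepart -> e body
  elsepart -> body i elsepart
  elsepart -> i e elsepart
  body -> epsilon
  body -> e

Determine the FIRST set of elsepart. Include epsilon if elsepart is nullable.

{ e, i }

elsepart -> e body contributes {e}.
From elsepart -> body i elsepart: body nullable, take FIRST(body) ∪ {i} = { e, i }.
elsepart -> i e elsepart contributes {i}.
Union: FIRST(elsepart) = { e, i }.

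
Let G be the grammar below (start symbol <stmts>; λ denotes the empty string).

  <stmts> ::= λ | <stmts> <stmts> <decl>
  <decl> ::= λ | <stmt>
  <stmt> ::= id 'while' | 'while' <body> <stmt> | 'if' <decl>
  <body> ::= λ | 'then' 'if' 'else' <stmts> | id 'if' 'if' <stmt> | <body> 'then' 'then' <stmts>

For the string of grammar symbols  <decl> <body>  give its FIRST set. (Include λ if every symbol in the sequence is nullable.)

Add FIRST(<decl>)\{λ} = { 'if', 'while', id }; <decl> is nullable, continue.
Add FIRST(<body>)\{λ} = { 'then', id }; <body> is nullable, continue.
Every symbol is nullable, so include λ.

{ 'if', 'then', 'while', id, λ }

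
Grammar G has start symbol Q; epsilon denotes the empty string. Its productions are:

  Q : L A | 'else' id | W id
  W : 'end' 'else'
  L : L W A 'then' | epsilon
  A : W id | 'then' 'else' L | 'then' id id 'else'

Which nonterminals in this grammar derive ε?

Directly nullable (have an epsilon-production): L.
No other nonterminal has a production whose RHS symbols are all nullable.

{ L }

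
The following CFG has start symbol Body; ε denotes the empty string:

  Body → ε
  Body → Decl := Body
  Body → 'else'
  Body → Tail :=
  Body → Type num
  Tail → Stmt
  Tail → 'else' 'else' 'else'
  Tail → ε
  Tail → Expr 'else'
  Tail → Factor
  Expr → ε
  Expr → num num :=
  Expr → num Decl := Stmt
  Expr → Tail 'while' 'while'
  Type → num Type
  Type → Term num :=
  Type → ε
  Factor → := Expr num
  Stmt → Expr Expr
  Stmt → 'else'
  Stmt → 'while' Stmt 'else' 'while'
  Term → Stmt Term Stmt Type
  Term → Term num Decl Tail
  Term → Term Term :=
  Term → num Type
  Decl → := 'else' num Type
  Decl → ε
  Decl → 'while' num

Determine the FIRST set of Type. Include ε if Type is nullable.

{ 'else', 'while', :=, num, ε }

Type → num Type contributes {num}.
From Type → Term num :=: add FIRST(Term) = { 'else', 'while', :=, num }.
Type → ε contributes ε.
Union: FIRST(Type) = { 'else', 'while', :=, num, ε }.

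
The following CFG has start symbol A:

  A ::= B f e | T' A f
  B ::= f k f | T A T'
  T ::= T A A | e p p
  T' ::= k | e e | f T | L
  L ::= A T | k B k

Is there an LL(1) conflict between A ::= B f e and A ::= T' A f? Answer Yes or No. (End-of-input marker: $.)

FIRST(B f e) = { e, f } and FIRST(T' A f) = { e, f, k }.
Both contain e, so the two alternatives are not disjoint — LL(1) conflict.

Yes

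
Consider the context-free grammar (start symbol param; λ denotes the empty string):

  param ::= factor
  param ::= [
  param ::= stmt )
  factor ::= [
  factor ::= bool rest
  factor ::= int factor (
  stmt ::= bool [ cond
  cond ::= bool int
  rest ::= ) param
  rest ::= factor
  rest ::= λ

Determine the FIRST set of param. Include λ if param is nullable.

From param ::= factor: add FIRST(factor) = { [, bool, int }.
param ::= [ contributes {[}.
From param ::= stmt ): add FIRST(stmt) = { bool }.
Union: FIRST(param) = { [, bool, int }.

{ [, bool, int }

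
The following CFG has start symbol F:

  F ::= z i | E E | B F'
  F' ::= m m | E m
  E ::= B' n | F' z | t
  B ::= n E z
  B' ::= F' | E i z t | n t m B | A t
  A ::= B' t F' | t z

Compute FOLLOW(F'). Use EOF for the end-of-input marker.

{ EOF, n, t, z }

In F ::= B F': F' is at the end, add FOLLOW(F) = { EOF }.
In E ::= F' z: add FIRST(z) = { z }.
In B' ::= F': F' is at the end, add FOLLOW(B') = { n, t }.
In A ::= B' t F': F' is at the end, add FOLLOW(A) = { t }.
Union: FOLLOW(F') = { EOF, n, t, z }.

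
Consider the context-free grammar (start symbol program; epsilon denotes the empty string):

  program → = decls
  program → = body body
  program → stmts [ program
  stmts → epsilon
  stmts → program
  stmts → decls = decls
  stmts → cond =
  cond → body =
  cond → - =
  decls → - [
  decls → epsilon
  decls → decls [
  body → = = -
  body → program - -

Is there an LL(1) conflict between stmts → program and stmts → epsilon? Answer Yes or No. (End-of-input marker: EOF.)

FIRST(program) = { -, =, [ } and FIRST(epsilon) = { epsilon }.
The second alternative is nullable and FOLLOW(stmts) = { [ } shares [ with FIRST of the first — conflict.

Yes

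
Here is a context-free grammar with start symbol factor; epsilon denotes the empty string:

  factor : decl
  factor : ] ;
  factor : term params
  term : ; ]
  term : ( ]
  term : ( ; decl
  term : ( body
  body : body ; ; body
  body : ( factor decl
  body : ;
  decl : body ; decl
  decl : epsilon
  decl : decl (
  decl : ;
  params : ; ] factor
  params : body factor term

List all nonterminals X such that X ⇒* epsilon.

{ decl, factor }

Directly nullable (have an epsilon-production): decl.
factor : decl with every symbol nullable, so factor is nullable.
No other nonterminal has a production whose RHS symbols are all nullable.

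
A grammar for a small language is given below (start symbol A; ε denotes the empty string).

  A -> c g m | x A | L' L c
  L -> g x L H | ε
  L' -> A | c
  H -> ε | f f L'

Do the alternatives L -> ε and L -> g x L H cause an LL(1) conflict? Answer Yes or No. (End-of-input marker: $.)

FIRST(ε) = { ε } and FIRST(g x L H) = { g }.
The first is nullable but FOLLOW(L) = { c, f } is disjoint from FIRST of the second.

No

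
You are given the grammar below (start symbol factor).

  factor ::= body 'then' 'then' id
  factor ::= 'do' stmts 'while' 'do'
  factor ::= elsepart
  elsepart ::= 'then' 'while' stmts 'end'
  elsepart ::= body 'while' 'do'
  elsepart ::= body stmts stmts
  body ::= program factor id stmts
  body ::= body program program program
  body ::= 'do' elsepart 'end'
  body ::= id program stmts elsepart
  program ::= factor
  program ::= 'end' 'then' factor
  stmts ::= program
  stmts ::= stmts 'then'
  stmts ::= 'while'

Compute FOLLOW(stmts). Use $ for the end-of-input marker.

In factor ::= 'do' stmts 'while' 'do': add FIRST('while' 'do') = { 'while' }.
In elsepart ::= 'then' 'while' stmts 'end': add FIRST('end') = { 'end' }.
In elsepart ::= body stmts stmts: add FIRST(stmts) = { 'do', 'end', 'then', 'while', id }.
In elsepart ::= body stmts stmts: stmts is at the end, add FOLLOW(elsepart) = { $, 'do', 'end', 'then', 'while', id }.
In body ::= program factor id stmts: stmts is at the end, add FOLLOW(body) = { 'do', 'end', 'then', 'while', id }.
In body ::= id program stmts elsepart: add FIRST(elsepart) = { 'do', 'end', 'then', id }.
In stmts ::= stmts 'then': add FIRST('then') = { 'then' }.
Union: FOLLOW(stmts) = { $, 'do', 'end', 'then', 'while', id }.

{ $, 'do', 'end', 'then', 'while', id }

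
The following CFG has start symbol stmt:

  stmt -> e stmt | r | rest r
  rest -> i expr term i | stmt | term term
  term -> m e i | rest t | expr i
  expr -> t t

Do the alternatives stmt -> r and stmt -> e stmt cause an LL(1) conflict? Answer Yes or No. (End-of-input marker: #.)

No

FIRST(r) = { r } and FIRST(e stmt) = { e }.
The FIRST sets are disjoint and neither alternative is nullable — no conflict.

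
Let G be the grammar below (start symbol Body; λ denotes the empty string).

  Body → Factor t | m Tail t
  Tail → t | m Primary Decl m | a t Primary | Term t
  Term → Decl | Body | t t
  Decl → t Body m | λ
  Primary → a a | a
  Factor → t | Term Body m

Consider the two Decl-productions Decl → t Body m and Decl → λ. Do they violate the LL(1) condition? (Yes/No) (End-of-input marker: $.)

Yes

FIRST(t Body m) = { t } and FIRST(λ) = { λ }.
The second alternative is nullable and FOLLOW(Decl) = { m, t } shares t with FIRST of the first — conflict.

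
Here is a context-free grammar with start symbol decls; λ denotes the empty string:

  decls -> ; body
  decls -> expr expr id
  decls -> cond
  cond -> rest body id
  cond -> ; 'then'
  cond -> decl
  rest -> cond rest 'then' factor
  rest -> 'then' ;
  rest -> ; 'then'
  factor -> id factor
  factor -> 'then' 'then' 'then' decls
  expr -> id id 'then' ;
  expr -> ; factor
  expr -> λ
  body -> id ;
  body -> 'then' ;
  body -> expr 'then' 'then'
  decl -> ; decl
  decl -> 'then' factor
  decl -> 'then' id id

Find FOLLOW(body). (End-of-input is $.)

{ $, 'then', ;, id }

In decls -> ; body: body is at the end, add FOLLOW(decls) = { $, 'then', ;, id }.
In cond -> rest body id: add FIRST(id) = { id }.
Union: FOLLOW(body) = { $, 'then', ;, id }.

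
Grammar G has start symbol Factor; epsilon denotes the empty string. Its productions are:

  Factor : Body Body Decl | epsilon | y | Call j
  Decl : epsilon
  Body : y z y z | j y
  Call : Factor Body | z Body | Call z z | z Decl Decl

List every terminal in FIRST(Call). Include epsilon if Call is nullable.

From Call : Factor Body: Factor nullable, take FIRST(Factor) ∪ FIRST(Body) = { j, y, z }.
Call : z Body contributes {z}.
From Call : Call z z: add FIRST(Call) = { j, y, z }.
Call : z Decl Decl contributes {z}.
Union: FIRST(Call) = { j, y, z }.

{ j, y, z }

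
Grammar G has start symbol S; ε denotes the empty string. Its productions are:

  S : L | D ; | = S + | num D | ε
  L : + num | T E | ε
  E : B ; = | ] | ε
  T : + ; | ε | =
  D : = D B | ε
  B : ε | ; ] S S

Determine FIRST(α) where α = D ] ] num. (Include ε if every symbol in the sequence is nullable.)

{ =, ] }

Add FIRST(D)\{ε} = { = }; D is nullable, continue.
] is a terminal; add {]} and stop.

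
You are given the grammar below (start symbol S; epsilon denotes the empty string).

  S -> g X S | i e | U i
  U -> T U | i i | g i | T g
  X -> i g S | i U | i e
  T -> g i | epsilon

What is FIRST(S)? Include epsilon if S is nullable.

S -> g X S contributes {g}.
S -> i e contributes {i}.
From S -> U i: add FIRST(U) = { g, i }.
Union: FIRST(S) = { g, i }.

{ g, i }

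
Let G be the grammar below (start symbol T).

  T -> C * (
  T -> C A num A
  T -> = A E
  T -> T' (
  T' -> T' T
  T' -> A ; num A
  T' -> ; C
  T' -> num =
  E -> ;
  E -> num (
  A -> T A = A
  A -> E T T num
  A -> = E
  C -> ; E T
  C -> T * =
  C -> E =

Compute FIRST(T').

From T' -> T' T: add FIRST(T') = { ;, =, num }.
From T' -> A ; num A: add FIRST(A) = { ;, =, num }.
T' -> ; C contributes {;}.
T' -> num = contributes {num}.
Union: FIRST(T') = { ;, =, num }.

{ ;, =, num }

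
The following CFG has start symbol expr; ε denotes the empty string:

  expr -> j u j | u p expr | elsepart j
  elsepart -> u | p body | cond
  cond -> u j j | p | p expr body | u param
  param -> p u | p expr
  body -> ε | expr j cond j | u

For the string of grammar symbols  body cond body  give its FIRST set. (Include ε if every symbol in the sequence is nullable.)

Add FIRST(body)\{ε} = { j, p, u }; body is nullable, continue.
Add FIRST(cond) = { p, u }; cond is not nullable, stop.

{ j, p, u }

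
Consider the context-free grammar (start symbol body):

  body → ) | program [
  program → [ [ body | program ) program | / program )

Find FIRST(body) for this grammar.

body → ) contributes {)}.
From body → program [: add FIRST(program) = { /, [ }.
Union: FIRST(body) = { ), /, [ }.

{ ), /, [ }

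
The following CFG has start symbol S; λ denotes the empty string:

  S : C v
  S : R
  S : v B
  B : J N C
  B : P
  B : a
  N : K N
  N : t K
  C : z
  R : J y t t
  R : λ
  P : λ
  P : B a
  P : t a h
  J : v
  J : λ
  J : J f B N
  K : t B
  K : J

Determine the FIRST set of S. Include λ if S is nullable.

{ f, v, y, z, λ }

From S : C v: add FIRST(C) = { z }.
From S : R: add FIRST(R) = { f, v, y, λ } (including λ since R is nullable).
S : v B contributes {v}.
Union: FIRST(S) = { f, v, y, z, λ }.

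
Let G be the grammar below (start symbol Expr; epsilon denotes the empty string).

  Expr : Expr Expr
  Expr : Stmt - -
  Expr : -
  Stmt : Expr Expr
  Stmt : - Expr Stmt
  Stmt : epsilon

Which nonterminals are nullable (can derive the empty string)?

Directly nullable (have an epsilon-production): Stmt.
No other nonterminal has a production whose RHS symbols are all nullable.

{ Stmt }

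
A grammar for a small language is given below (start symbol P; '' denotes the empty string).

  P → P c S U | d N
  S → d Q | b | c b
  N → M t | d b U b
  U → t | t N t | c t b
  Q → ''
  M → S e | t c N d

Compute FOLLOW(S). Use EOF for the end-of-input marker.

In P → P c S U: add FIRST(U) = { c, t }.
In M → S e: add FIRST(e) = { e }.
Union: FOLLOW(S) = { c, e, t }.

{ c, e, t }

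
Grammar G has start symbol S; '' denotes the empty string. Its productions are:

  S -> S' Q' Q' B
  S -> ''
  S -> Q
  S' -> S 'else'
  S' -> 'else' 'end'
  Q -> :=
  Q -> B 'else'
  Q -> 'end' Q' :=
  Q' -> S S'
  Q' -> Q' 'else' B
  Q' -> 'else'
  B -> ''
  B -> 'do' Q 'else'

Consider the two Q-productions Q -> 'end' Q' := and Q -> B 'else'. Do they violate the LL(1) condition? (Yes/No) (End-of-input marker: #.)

FIRST('end' Q' :=) = { 'end' } and FIRST(B 'else') = { 'do', 'else' }.
The FIRST sets are disjoint and neither alternative is nullable — no conflict.

No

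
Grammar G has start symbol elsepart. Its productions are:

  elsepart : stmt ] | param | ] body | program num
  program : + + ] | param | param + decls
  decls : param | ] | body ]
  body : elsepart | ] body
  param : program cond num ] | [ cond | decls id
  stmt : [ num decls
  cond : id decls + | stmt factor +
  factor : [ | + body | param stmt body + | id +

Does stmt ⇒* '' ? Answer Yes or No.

No

No nonterminal in this grammar is nullable.
No production of stmt has an RHS whose symbols are all nullable, so stmt is not nullable.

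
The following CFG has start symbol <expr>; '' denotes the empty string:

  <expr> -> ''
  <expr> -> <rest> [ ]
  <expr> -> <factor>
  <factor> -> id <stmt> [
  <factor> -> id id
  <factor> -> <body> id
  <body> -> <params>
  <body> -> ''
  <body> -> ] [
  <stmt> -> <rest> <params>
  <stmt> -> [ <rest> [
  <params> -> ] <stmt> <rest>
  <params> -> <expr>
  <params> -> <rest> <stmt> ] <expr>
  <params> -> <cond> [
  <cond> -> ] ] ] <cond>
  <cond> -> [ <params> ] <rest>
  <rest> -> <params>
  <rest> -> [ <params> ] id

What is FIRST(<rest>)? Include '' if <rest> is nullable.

From <rest> -> <params>: add FIRST(<params>) = { [, ], id, '' } (including '' since <params> is nullable).
<rest> -> [ <params> ] id contributes {[}.
Union: FIRST(<rest>) = { [, ], id, '' }.

{ [, ], id, '' }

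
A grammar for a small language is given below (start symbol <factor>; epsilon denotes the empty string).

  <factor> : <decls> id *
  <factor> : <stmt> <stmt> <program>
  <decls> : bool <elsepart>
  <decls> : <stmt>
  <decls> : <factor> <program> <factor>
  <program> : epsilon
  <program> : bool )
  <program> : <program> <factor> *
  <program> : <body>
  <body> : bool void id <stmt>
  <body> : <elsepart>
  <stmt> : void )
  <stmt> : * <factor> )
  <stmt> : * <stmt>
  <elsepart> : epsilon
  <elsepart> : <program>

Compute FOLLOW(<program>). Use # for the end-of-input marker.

In <factor> : <stmt> <stmt> <program>: <program> is at the end, add FOLLOW(<factor>) = { #, ), *, bool, id, void }.
In <decls> : <factor> <program> <factor>: add FIRST(<factor>) = { *, bool, void }.
In <program> : <program> <factor> *: add FIRST(<factor> *) = { *, bool, void }.
In <elsepart> : <program>: <program> is at the end, add FOLLOW(<elsepart>) = { #, ), *, bool, id, void }.
Union: FOLLOW(<program>) = { #, ), *, bool, id, void }.

{ #, ), *, bool, id, void }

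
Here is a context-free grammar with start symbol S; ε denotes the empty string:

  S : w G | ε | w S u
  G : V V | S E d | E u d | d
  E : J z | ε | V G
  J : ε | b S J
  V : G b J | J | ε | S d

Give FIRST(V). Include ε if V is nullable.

From V : G b J: G nullable, take FIRST(G) ∪ {b} = { b, d, u, w, z }.
From V : J: add FIRST(J) = { b, ε } (including ε since J is nullable).
V : ε contributes ε.
From V : S d: S nullable, take FIRST(S) ∪ {d} = { d, w }.
Union: FIRST(V) = { b, d, u, w, z, ε }.

{ b, d, u, w, z, ε }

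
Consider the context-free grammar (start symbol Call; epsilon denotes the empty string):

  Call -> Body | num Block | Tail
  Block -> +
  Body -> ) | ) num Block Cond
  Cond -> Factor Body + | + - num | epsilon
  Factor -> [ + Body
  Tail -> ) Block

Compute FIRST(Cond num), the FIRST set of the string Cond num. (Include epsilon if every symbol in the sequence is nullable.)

Add FIRST(Cond)\{epsilon} = { +, [ }; Cond is nullable, continue.
num is a terminal; add {num} and stop.

{ +, [, num }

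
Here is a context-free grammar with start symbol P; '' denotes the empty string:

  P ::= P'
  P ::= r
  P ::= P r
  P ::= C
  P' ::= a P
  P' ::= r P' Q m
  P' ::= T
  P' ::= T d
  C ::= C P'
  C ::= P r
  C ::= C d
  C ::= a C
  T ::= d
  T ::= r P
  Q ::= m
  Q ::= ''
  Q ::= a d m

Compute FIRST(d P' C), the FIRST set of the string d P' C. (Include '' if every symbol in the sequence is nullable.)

{ d }

d is a terminal; add {d} and stop.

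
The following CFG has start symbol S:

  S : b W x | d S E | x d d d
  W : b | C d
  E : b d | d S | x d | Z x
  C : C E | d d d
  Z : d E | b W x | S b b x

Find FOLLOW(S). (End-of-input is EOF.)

S is the start symbol, so EOF ∈ FOLLOW(S).
In S : d S E: add FIRST(E) = { b, d, x }.
In E : d S: S is at the end, add FOLLOW(E) = { EOF, b, d, x }.
In Z : S b b x: add FIRST(b b x) = { b }.
Union: FOLLOW(S) = { EOF, b, d, x }.

{ EOF, b, d, x }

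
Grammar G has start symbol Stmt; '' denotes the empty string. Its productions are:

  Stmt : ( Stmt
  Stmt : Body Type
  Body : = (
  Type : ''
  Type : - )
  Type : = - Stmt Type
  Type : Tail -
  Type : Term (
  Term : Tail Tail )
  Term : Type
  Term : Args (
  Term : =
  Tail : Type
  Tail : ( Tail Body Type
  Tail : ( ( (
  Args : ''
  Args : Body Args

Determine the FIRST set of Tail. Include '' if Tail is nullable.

{ (, ), -, =, '' }

From Tail : Type: add FIRST(Type) = { (, ), -, =, '' } (including '' since Type is nullable).
Tail : ( Tail Body Type contributes {(}.
Tail : ( ( ( contributes {(}.
Union: FIRST(Tail) = { (, ), -, =, '' }.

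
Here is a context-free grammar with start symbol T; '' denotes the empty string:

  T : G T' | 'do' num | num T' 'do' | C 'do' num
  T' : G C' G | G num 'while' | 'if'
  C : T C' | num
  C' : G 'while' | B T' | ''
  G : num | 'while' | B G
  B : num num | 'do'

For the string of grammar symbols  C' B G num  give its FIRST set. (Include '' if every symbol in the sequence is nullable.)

Add FIRST(C')\{''} = { 'do', 'while', num }; C' is nullable, continue.
Add FIRST(B) = { 'do', num }; B is not nullable, stop.

{ 'do', 'while', num }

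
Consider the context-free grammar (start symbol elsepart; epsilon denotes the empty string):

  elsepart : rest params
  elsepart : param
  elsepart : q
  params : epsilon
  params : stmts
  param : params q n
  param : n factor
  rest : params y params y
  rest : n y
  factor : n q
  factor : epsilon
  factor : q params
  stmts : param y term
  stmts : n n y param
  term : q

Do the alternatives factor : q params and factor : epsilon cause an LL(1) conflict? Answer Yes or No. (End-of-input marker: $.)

Yes

FIRST(q params) = { q } and FIRST(epsilon) = { epsilon }.
The second alternative is nullable and FOLLOW(factor) = { $, q, y } shares q with FIRST of the first — conflict.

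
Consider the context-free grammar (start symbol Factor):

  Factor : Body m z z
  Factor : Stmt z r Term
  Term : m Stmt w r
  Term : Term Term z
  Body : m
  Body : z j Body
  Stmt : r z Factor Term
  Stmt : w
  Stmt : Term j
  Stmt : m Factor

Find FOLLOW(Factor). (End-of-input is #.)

Factor is the start symbol, so # ∈ FOLLOW(Factor).
In Stmt : r z Factor Term: add FIRST(Term) = { m }.
In Stmt : m Factor: Factor is at the end, add FOLLOW(Stmt) = { w, z }.
Union: FOLLOW(Factor) = { #, m, w, z }.

{ #, m, w, z }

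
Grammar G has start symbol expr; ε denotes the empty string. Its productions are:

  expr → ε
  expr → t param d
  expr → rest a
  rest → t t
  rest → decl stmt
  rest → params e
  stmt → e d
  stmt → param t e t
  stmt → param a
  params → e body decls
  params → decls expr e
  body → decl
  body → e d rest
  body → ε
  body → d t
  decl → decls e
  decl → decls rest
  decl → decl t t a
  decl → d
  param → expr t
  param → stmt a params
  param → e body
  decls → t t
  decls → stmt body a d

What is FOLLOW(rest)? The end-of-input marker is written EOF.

{ a, d, e, t }

In expr → rest a: add FIRST(a) = { a }.
In body → e d rest: rest is at the end, add FOLLOW(body) = { a, d, e, t }.
In decl → decls rest: rest is at the end, add FOLLOW(decl) = { a, d, e, t }.
Union: FOLLOW(rest) = { a, d, e, t }.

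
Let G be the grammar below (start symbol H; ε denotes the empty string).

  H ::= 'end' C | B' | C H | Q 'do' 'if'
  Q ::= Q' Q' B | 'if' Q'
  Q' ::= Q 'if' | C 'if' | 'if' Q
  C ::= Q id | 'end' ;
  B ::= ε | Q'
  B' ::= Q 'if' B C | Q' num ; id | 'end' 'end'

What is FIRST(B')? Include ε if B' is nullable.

From B' ::= Q 'if' B C: add FIRST(Q) = { 'end', 'if' }.
From B' ::= Q' num ; id: add FIRST(Q') = { 'end', 'if' }.
B' ::= 'end' 'end' contributes {'end'}.
Union: FIRST(B') = { 'end', 'if' }.

{ 'end', 'if' }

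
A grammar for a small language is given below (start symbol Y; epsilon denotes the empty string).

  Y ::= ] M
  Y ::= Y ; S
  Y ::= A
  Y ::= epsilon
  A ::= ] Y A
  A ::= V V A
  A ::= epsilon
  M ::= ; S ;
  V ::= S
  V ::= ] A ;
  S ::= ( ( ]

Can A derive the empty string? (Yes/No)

Yes

A has an epsilon-production, so A ⇒ epsilon.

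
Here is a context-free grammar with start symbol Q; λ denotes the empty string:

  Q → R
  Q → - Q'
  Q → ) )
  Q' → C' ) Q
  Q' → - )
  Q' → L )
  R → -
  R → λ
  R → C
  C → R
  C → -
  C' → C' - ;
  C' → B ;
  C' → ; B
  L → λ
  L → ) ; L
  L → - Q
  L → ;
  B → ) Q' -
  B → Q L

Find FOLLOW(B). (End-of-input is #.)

{ ), -, ; }

In C' → B ;: add FIRST(;) = { ; }.
In C' → ; B: B is at the end, add FOLLOW(C') = { ), - }.
Union: FOLLOW(B) = { ), -, ; }.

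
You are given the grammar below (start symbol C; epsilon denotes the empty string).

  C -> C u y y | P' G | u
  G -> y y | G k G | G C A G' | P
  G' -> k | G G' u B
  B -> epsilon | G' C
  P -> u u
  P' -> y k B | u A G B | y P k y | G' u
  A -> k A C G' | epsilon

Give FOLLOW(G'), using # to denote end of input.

{ #, k, u, y }

In G -> G C A G': G' is at the end, add FOLLOW(G) = { #, k, u, y }.
In G' -> G G' u B: add FIRST(u B) = { u }.
In B -> G' C: add FIRST(C) = { k, u, y }.
In P' -> G' u: add FIRST(u) = { u }.
In A -> k A C G': G' is at the end, add FOLLOW(A) = { k, u, y }.
Union: FOLLOW(G') = { #, k, u, y }.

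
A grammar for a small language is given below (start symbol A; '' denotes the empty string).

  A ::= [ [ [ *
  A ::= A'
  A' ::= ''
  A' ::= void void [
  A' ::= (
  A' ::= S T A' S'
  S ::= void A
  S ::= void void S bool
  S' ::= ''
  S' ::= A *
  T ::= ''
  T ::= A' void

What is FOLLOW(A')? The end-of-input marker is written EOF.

{ EOF, (, *, [, bool, void }

In A ::= A': A' is at the end, add FOLLOW(A) = { EOF, (, *, [, bool, void }.
In A' ::= S T A' S': add FIRST(S')\{''} = { (, *, [, void }.
  Since S' is nullable, also add FOLLOW(A') = { EOF, (, *, [, bool, void }.
In T ::= A' void: add FIRST(void) = { void }.
Union: FOLLOW(A') = { EOF, (, *, [, bool, void }.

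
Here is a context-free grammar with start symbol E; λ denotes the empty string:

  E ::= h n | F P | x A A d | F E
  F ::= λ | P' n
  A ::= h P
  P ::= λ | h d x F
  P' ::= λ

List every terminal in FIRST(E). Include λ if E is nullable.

E ::= h n contributes {h}.
From E ::= F P: F, P nullable, take FIRST(F) ∪ FIRST(P) = { h, n }; also λ since the whole RHS is nullable.
E ::= x A A d contributes {x}.
From E ::= F E: F, E nullable, take FIRST(F) ∪ FIRST(E) = { h, n, x }; also λ since the whole RHS is nullable.
Union: FIRST(E) = { h, n, x, λ }.

{ h, n, x, λ }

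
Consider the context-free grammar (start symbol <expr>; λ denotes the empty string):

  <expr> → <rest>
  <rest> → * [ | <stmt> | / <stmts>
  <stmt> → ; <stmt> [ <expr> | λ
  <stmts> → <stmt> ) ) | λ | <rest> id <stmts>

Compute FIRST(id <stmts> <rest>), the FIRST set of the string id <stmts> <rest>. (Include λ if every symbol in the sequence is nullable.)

id is a terminal; add {id} and stop.

{ id }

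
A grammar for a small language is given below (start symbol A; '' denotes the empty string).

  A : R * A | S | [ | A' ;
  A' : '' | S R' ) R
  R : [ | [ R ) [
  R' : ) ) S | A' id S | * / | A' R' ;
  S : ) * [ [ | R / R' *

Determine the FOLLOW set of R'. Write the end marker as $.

{ ), *, ; }

In A' : S R' ) R: add FIRST() R) = { ) }.
In R' : A' R' ;: add FIRST(;) = { ; }.
In S : R / R' *: add FIRST(*) = { * }.
Union: FOLLOW(R') = { ), *, ; }.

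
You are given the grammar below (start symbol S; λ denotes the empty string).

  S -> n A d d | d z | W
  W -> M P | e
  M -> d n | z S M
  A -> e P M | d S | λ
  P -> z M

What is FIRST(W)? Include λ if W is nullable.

{ d, e, z }

From W -> M P: add FIRST(M) = { d, z }.
W -> e contributes {e}.
Union: FIRST(W) = { d, e, z }.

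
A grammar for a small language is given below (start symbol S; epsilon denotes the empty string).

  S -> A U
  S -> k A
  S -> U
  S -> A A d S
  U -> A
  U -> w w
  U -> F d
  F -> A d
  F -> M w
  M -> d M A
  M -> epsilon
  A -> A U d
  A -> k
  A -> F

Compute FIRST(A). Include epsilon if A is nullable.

{ d, k, w }

From A -> A U d: add FIRST(A) = { d, k, w }.
A -> k contributes {k}.
From A -> F: add FIRST(F) = { d, k, w }.
Union: FIRST(A) = { d, k, w }.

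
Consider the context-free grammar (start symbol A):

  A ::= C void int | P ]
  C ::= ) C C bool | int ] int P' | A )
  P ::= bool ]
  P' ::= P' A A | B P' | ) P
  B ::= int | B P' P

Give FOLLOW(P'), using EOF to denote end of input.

{ ), bool, int, void }

In C ::= int ] int P': P' is at the end, add FOLLOW(C) = { ), bool, int, void }.
In P' ::= P' A A: add FIRST(A A) = { ), bool, int }.
In P' ::= B P': P' is at the end, add FOLLOW(P') = { ), bool, int, void }.
In B ::= B P' P: add FIRST(P) = { bool }.
Union: FOLLOW(P') = { ), bool, int, void }.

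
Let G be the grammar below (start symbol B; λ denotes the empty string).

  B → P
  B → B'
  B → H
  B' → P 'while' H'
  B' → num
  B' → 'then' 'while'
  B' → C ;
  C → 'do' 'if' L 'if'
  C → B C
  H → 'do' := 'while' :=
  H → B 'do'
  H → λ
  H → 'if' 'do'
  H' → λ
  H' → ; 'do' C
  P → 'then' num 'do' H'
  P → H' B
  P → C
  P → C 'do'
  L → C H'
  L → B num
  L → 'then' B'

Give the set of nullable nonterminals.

{ B, H, H', P }

Directly nullable (have an λ-production): H, H'.
B → P with every symbol nullable, so B is nullable.
P → H' B with every symbol nullable, so P is nullable.
No other nonterminal has a production whose RHS symbols are all nullable.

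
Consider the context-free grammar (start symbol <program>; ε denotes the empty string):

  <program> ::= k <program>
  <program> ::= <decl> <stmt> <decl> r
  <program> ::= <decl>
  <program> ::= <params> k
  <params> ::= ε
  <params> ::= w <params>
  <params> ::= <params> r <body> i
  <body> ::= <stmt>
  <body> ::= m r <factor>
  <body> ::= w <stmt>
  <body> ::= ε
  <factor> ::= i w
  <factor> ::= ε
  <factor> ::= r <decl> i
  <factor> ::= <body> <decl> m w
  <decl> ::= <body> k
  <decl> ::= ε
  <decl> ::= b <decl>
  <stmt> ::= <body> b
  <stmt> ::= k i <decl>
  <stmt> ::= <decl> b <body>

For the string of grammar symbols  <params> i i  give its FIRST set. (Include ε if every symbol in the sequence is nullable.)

Add FIRST(<params>)\{ε} = { r, w }; <params> is nullable, continue.
i is a terminal; add {i} and stop.

{ i, r, w }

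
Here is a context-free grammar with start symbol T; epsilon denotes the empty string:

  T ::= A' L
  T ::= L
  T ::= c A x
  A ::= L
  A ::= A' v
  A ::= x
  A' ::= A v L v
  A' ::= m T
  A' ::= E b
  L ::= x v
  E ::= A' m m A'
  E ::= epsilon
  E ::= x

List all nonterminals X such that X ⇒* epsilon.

Directly nullable (have an epsilon-production): E.
No other nonterminal has a production whose RHS symbols are all nullable.

{ E }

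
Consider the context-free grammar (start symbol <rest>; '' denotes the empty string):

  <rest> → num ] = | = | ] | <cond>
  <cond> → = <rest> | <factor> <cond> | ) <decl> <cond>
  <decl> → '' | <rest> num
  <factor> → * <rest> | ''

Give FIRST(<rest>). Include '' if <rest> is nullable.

<rest> → num ] = contributes {num}.
<rest> → = contributes {=}.
<rest> → ] contributes {]}.
From <rest> → <cond>: add FIRST(<cond>) = { ), *, = }.
Union: FIRST(<rest>) = { ), *, =, ], num }.

{ ), *, =, ], num }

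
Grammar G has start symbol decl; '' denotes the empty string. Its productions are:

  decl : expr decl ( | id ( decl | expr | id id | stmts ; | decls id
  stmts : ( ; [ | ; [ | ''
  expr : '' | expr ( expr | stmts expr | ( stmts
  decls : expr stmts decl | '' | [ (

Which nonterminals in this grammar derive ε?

Directly nullable (have an ''-production): stmts, expr, decls.
decl : expr with every symbol nullable, so decl is nullable.

{ decl, decls, expr, stmts }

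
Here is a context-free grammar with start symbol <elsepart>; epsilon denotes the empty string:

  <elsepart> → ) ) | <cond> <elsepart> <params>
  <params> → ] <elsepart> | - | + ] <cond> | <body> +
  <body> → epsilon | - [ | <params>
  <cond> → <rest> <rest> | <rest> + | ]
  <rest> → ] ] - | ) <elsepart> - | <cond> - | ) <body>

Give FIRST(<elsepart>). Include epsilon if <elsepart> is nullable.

<elsepart> → ) ) contributes {)}.
From <elsepart> → <cond> <elsepart> <params>: add FIRST(<cond>) = { ), ] }.
Union: FIRST(<elsepart>) = { ), ] }.

{ ), ] }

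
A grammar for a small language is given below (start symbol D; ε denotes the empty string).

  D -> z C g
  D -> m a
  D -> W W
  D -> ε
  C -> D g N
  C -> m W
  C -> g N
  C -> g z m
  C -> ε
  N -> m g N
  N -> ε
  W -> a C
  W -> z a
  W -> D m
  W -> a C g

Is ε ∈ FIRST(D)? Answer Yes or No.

Yes

D has an ε-production, so D ⇒ ε.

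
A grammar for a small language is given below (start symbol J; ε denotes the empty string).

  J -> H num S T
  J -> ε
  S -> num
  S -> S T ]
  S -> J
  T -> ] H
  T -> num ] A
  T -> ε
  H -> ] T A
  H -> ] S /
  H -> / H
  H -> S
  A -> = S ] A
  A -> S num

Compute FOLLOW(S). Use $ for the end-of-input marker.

In J -> H num S T: add FIRST(T)\{ε} = { ], num }.
  Since T is nullable, also add FOLLOW(J) = { $, /, =, ], num }.
In S -> S T ]: add FIRST(T ]) = { ], num }.
In H -> ] S /: add FIRST(/) = { / }.
In H -> S: S is at the end, add FOLLOW(H) = { $, /, =, ], num }.
In A -> = S ] A: add FIRST(] A) = { ] }.
In A -> S num: add FIRST(num) = { num }.
Union: FOLLOW(S) = { $, /, =, ], num }.

{ $, /, =, ], num }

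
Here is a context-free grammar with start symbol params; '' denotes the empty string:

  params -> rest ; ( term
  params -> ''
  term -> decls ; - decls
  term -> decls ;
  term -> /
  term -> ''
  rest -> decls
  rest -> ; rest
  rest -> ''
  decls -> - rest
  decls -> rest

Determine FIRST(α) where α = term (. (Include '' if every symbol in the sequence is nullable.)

Add FIRST(term)\{''} = { -, /, ; }; term is nullable, continue.
( is a terminal; add {(} and stop.

{ (, -, /, ; }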